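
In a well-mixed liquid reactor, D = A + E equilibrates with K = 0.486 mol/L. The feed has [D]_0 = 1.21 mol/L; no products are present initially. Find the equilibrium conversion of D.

X = 0.464

Let X = conversion of D; extent ξ = 1.21·X mol/L.
Concentrations: [D] = 1.21 − 1.21X; [A] = 1.21X; [E] = 1.21X.
K = [A] [E] / ([D]).
Solving K = 0.486 for X ∈ (0,1): X = 0.464.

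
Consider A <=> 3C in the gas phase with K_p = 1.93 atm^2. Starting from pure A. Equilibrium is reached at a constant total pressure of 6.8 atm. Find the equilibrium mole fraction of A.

y_A = 0.693

Basis: 1 mol A initially; let X = conversion of A. Extent ξ = X.
Species balance: n_A = 1 − X; n_C = 3X.
n_T = Σnᵢ = 1 + 2X.
y_i = n_i/n_T, p_i = y_i·P. K_p = p_C^3 / (p_A).
Setting this equal to 1.93 atm^2 and taking the physical root (0 < X < 1) gives X = 0.129.
Then n_A = 0.871, n_T = 1.26, so y_A = 0.693.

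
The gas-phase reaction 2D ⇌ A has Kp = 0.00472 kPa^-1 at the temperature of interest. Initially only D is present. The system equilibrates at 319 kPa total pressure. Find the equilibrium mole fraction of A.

Take 1 mol D as basis and let X be its fractional conversion, so ξ = 0.5X.
Species balance: n_D = 1 − X; n_A = 0.5X.
n_T = Σnᵢ = 1 − 0.5X.
With p_i = (n_i/n_T)P, Kp = p_A / (p_D^2).
Substituting and setting equal to 0.00472 kPa^-1 gives a polynomial in X; the root in (0,1) is X = 0.623.
Then n_A = 0.311, n_T = 0.689, so y_A = 0.452.

y_A = 0.452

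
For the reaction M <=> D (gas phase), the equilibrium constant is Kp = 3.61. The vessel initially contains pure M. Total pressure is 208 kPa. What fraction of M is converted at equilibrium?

X = 0.783

Basis: 1 mol M initially; let X = conversion of M. Extent ξ = X.
Moles: n_M = 1 − X; n_D = X.
n_T stays at 1 (no change in mole number).
Mole fractions y_i = n_i/n_T; Kp = p_D / (p_M) with p_i = y_i·P.
Setting this equal to 3.61 and taking the physical root (0 < X < 1) gives X = 0.783.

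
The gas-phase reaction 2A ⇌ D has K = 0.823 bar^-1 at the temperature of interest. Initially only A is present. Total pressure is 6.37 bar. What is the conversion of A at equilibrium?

X = 0.787

Let X = conversion of A (basis 1 mol A); extent of reaction ξ = 0.5X.
At extent ξ: n_A = 1 − X; n_D = 0.5X.
n_T = Σnᵢ = 1 − 0.5X.
With p_i = (n_i/n_T)P, K = p_D / (p_A^2).
This yields a degree-2 equation in X; solving on (0,1), X = 0.787.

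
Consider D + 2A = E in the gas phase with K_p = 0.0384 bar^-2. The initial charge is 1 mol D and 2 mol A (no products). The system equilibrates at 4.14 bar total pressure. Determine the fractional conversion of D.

Basis: 1 mol D initially; let X = conversion of D. Extent ξ = X.
Moles: n_D = 1 − X; n_A = 2 − 2X; n_E = X.
Summing: n_T = 3 − 2X.
Mole fractions y_i = n_i/n_T; K_p = p_E / (p_D p_A^2) with p_i = y_i·P.
This yields a degree-3 equation in X; solving on (0,1), X = 0.200.

X = 0.200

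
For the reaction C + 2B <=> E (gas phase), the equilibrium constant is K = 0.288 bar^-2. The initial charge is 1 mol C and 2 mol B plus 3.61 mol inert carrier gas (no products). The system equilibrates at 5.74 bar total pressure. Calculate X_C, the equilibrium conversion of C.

X = 0.327

Take 1 mol C as basis and let X be its fractional conversion, so ξ = X.
Species balance: n_C = 1 − X; n_B = 2 − 2X; n_E = X; n_I = 3.61 (inert).
Total moles n_T = 6.61 − 2X.
y_i = n_i/n_T, p_i = y_i·P. K = p_E / (p_C p_B^2).
Equating to 0.288 bar^-2 and solving on 0 < X < 1: X = 0.327.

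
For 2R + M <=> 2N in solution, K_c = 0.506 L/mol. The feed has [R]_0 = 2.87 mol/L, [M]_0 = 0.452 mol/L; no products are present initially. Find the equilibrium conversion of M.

X = 0.678

Let X = conversion of M; extent ξ = 0.452·X mol/L.
Concentrations: [R] = 2.87 − 0.904X; [M] = 0.452 − 0.452X; [N] = 0.904X.
K_c = [N]^2 / ([R]^2 [M]).
Equating to 0.506 L/mol: the physical root is X = 0.678.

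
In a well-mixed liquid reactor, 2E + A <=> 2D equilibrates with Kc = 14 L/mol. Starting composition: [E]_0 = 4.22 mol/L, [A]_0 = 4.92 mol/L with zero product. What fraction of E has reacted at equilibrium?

Let X = conversion of E; extent ξ = 4.22X/2 mol/L.
Concentrations: [E] = 4.22 − 4.22X; [A] = 4.92 − 2.11X; [D] = 4.22X.
Kc = [D]^2 / ([E]^2 [A]).
Equating to 14 L/mol: the physical root is X = 0.868.

X = 0.868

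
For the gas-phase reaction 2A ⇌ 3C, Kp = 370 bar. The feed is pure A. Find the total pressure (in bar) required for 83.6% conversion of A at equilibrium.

Let X = conversion of A (basis 1 mol A); extent of reaction ξ = 0.5X.
At extent ξ: n_A = 1 − X; n_C = 1.5X.
Total moles n_T = 1 + 0.5X.
Kp = p_C^3 / (p_A^2) with p_i = (n_i/n_T)·P.
At X = 0.836: the mole-fraction product g(X) = Π y_i^ν_i = 51.7. Since Kp = g(X)·P^{1}, P = (Kp/g)^(1/1) = (370/51.7)^(1/1) = 7.16 bar.

P = 7.16 bar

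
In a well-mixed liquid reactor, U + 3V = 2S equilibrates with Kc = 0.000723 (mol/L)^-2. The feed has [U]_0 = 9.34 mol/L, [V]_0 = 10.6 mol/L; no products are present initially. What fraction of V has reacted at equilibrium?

Let X = conversion of V; extent ξ = 10.6X/3 mol/L.
Concentrations: [U] = 9.34 − 3.53X; [V] = 10.6 − 10.6X; [S] = 7.07X.
Kc = [S]^2 / ([U] [V]^3).
Equating to 0.000723 (mol/L)^-2: the physical root is X = 0.249.

X = 0.249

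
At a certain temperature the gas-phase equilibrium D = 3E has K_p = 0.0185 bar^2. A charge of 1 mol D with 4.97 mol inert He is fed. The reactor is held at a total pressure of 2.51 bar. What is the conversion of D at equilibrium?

X = 0.154

Take 1 mol D as basis and let X be its fractional conversion, so ξ = X.
At extent ξ: n_D = 1 − X; n_E = 3X; n_I = 4.97 (inert).
n_T = Σnᵢ = 5.97 + 2X.
Mole fractions y_i = n_i/n_T; K_p = p_E^3 / (p_D) with p_i = y_i·P.
Setting this equal to 0.0185 bar^2 and taking the physical root (0 < X < 1) gives X = 0.154.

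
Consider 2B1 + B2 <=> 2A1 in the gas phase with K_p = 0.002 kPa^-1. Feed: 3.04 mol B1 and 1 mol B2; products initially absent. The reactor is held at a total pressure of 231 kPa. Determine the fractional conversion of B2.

X = 0.339

Basis: 1 mol B2 initially; let X = conversion of B2. Extent ξ = X.
Mole table: n_B1 = 3.04 − 2X; n_B2 = 1 − X; n_A1 = 2X.
Total moles n_T = 4.04 − X.
y_i = n_i/n_T, p_i = y_i·P. K_p = p_A1^2 / (p_B1^2 p_B2).
This yields a degree-3 equation in X; solving on (0,1), X = 0.339.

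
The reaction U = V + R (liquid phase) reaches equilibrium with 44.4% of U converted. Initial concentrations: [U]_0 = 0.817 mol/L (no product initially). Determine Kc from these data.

Let X = conversion of U.
Concentrations: [U] = 0.817 − 0.817X; [V] = 0.817X; [R] = 0.817X.
At X = 0.444: [U] = 0.454, [V] = 0.363, [R] = 0.363.
Kc = [V] [R] / ([U]) = 0.29 mol/L.

Kc = 0.29 mol/L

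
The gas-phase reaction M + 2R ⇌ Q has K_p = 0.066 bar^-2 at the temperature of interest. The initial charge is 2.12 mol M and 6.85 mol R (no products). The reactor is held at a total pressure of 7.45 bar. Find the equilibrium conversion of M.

Basis: 2.12 mol M initially; let X = conversion of M. Extent ξ = 2.12X.
Mole table: n_M = 2.12 − 2.12X; n_R = 6.85 − 4.24X; n_Q = 2.12X.
n_T = Σnᵢ = 8.97 − 4.24X.
Mole fractions y_i = n_i/n_T; K_p = p_Q / (p_M p_R^2) with p_i = y_i·P.
This yields a degree-3 equation in X; solving on (0,1), X = 0.619.

X = 0.619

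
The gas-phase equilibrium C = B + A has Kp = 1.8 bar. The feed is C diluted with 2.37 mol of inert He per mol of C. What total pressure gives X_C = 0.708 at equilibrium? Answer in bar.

Take 1 mol C as basis and let X be its fractional conversion, so ξ = X.
Species balance: n_C = 1 − X; n_B = X; n_A = X; n_I = 2.37 (inert).
Summing: n_T = 3.37 + X.
Kp = p_B p_A / (p_C) with p_i = (n_i/n_T)·P.
At X = 0.708: the mole-fraction product g(X) = Π y_i^ν_i = 0.421. Since Kp = g(X)·P^{1}, P = (Kp/g)^(1/1) = (1.8/0.421)^(1/1) = 4.28 bar.

P = 4.28 bar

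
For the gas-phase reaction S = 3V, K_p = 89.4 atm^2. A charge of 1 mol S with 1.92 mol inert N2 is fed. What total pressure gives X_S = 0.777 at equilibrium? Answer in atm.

Take 1 mol S as basis and let X be its fractional conversion, so ξ = X.
Species balance: n_S = 1 − X; n_V = 3X; n_I = 1.92 (inert).
Total moles n_T = 2.92 + 2X.
K_p = p_V^3 / (p_S) with p_i = (n_i/n_T)·P.
At X = 0.777: the mole-fraction product g(X) = Π y_i^ν_i = 2.837. Since K_p = g(X)·P^{2}, P = (K_p/g)^(1/2) = (89.4/2.837)^(1/2) = 5.61 atm.

P = 5.61 atm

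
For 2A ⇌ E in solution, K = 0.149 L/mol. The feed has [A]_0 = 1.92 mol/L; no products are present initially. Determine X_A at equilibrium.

X = 0.289

Let X = conversion of A; extent ξ = 1.92X/2 mol/L.
Concentrations: [A] = 1.92 − 1.92X; [E] = 0.96X.
K = [E] / ([A]^2).
Solving K = 0.149 for X ∈ (0,1): X = 0.289.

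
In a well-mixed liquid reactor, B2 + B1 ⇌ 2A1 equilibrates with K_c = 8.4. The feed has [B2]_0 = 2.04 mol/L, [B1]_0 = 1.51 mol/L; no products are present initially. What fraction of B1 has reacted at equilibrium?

Let X = conversion of B1; extent ξ = 1.51·X mol/L.
Concentrations: [B2] = 2.04 − 1.51X; [B1] = 1.51 − 1.51X; [A1] = 3.02X.
K_c = [A1]^2 / ([B2] [B1]).
This equals 8.4 at X = 0.677 (the root in 0 < X < 1).

X = 0.677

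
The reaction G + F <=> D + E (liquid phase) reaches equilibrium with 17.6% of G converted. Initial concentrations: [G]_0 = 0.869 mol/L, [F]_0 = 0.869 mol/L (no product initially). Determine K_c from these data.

Let X = conversion of G.
Concentrations: [G] = 0.869 − 0.869X; [F] = 0.869 − 0.869X; [D] = 0.869X; [E] = 0.869X.
At X = 0.176: [G] = 0.716, [F] = 0.716, [D] = 0.153, [E] = 0.153.
K_c = [D] [E] / ([G] [F]) = 0.0456.

K_c = 0.0456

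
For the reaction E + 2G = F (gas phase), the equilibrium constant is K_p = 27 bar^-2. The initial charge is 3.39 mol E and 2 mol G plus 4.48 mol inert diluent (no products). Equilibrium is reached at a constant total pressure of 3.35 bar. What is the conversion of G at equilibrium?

Take 2 mol G as basis and let X be its fractional conversion, so ξ = X.
Moles: n_E = 3.39 − X; n_G = 2 − 2X; n_F = X; n_I = 4.48 (inert).
Summing: n_T = 9.87 − 2X.
Mole fractions y_i = n_i/n_T; K_p = p_F / (p_E p_G^2) with p_i = y_i·P.
Equating to 27 bar^-2 and solving on 0 < X < 1: X = 0.863.

X = 0.863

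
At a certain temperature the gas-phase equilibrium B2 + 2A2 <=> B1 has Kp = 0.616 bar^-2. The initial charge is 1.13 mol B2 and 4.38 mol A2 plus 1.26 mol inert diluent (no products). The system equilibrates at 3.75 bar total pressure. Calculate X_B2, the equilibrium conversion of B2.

Take 1.13 mol B2 as basis and let X be its fractional conversion, so ξ = 1.13X.
Moles: n_B2 = 1.13 − 1.13X; n_A2 = 4.38 − 2.26X; n_B1 = 1.13X; n_I = 1.26 (inert).
Total moles n_T = 6.77 − 2.26X.
y_i = n_i/n_T, p_i = y_i·P. Kp = p_B1 / (p_B2 p_A2^2).
Setting this equal to 0.616 bar^-2 and taking the physical root (0 < X < 1) gives X = 0.714.

X = 0.714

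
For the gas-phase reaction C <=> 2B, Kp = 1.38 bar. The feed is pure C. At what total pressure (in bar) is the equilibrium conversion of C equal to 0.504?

P = 1.01 bar

Let X = conversion of C (basis 1 mol C); extent of reaction ξ = X.
Moles: n_C = 1 − X; n_B = 2X.
Total moles n_T = 1 + X.
Kp = p_B^2 / (p_C) with p_i = (n_i/n_T)·P.
At X = 0.504: the mole-fraction product g(X) = Π y_i^ν_i = 1.362. Since Kp = g(X)·P^{1}, P = (Kp/g)^(1/1) = (1.38/1.362)^(1/1) = 1.01 bar.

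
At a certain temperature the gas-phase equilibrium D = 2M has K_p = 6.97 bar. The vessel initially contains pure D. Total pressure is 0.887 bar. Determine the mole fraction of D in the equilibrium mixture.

y_D = 0.103

Take 1 mol D as basis and let X be its fractional conversion, so ξ = X.
Mole table: n_D = 1 − X; n_M = 2X.
Summing: n_T = 1 + X.
With p_i = (n_i/n_T)P, K_p = p_M^2 / (p_D).
Equating to 6.97 bar and solving on 0 < X < 1: X = 0.814.
Then n_D = 0.186, n_T = 1.81, so y_D = 0.103.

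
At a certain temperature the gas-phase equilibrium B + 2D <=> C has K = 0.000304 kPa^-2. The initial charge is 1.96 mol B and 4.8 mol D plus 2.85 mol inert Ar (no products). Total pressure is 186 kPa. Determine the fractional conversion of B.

Take 1.96 mol B as basis and let X be its fractional conversion, so ξ = 1.96X.
Species balance: n_B = 1.96 − 1.96X; n_D = 4.8 − 3.92X; n_C = 1.96X; n_I = 2.85 (inert).
Summing: n_T = 9.61 − 3.92X.
y_i = n_i/n_T, p_i = y_i·P. K = p_C / (p_B p_D^2).
Setting this equal to 0.000304 kPa^-2 and taking the physical root (0 < X < 1) gives X = 0.563.

X = 0.563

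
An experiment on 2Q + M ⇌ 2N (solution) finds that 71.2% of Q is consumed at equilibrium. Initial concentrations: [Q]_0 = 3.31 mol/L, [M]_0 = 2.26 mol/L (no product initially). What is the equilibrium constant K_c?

Let X = conversion of Q.
Concentrations: [Q] = 3.31 − 3.31X; [M] = 2.26 − 1.66X; [N] = 3.31X.
At X = 0.712: [Q] = 0.953, [M] = 1.08, [N] = 2.36.
K_c = [N]^2 / ([Q]^2 [M]) = 5.65 L/mol.

K_c = 5.65 L/mol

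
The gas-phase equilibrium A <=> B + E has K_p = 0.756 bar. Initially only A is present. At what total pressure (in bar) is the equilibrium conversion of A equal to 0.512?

P = 2.13 bar

Take 1 mol A as basis and let X be its fractional conversion, so ξ = X.
Species balance: n_A = 1 − X; n_B = X; n_E = X.
Summing: n_T = 1 + X.
K_p = p_B p_E / (p_A) with p_i = (n_i/n_T)·P.
At X = 0.512: the mole-fraction product g(X) = Π y_i^ν_i = 0.3553. Since K_p = g(X)·P^{1}, P = (K_p/g)^(1/1) = (0.756/0.3553)^(1/1) = 2.13 bar.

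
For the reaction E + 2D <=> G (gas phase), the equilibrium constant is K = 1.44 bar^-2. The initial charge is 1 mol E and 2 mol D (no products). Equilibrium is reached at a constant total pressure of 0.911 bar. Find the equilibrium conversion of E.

X = 0.291

Basis: 1 mol E initially; let X = conversion of E. Extent ξ = X.
Mole table: n_E = 1 − X; n_D = 2 − 2X; n_G = X.
n_T = Σnᵢ = 3 − 2X.
With p_i = (n_i/n_T)P, K = p_G / (p_E p_D^2).
Setting this equal to 1.44 bar^-2 and taking the physical root (0 < X < 1) gives X = 0.291.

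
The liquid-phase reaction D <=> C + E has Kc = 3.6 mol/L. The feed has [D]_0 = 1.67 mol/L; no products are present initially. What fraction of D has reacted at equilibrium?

Let X = conversion of D; extent ξ = 1.67·X mol/L.
Concentrations: [D] = 1.67 − 1.67X; [C] = 1.67X; [E] = 1.67X.
Kc = [C] [E] / ([D]).
Solving Kc = 3.6 for X ∈ (0,1): X = 0.744.

X = 0.744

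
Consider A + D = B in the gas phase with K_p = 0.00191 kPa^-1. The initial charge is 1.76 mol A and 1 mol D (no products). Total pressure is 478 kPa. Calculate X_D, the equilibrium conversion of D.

X = 0.348

Basis: 1 mol D initially; let X = conversion of D. Extent ξ = X.
Moles: n_A = 1.76 − X; n_D = 1 − X; n_B = X.
Summing: n_T = 2.76 − X.
y_i = n_i/n_T, p_i = y_i·P. K_p = p_B / (p_A p_D).
Equating to 0.00191 kPa^-1 and solving on 0 < X < 1: X = 0.348.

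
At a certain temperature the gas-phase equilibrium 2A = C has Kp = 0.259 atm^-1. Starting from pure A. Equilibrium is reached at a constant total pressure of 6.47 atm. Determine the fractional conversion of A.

Let X = conversion of A (basis 1 mol A); extent of reaction ξ = 0.5X.
Species balance: n_A = 1 − X; n_C = 0.5X.
Summing: n_T = 1 − 0.5X.
Mole fractions y_i = n_i/n_T; Kp = p_C / (p_A^2) with p_i = y_i·P.
This yields a degree-2 equation in X; solving on (0,1), X = 0.640.

X = 0.640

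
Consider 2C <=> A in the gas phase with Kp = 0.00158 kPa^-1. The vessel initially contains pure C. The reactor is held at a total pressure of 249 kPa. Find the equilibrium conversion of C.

X = 0.377

Basis: 1 mol C initially; let X = conversion of C. Extent ξ = 0.5X.
Species balance: n_C = 1 − X; n_A = 0.5X.
Summing: n_T = 1 − 0.5X.
With p_i = (n_i/n_T)P, Kp = p_A / (p_C^2).
Equating to 0.00158 kPa^-1 and solving on 0 < X < 1: X = 0.377.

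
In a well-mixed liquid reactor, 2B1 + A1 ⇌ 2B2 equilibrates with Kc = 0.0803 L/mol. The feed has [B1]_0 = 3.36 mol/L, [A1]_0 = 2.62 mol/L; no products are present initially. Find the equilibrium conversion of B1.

Let X = conversion of B1; extent ξ = 3.36X/2 mol/L.
Concentrations: [B1] = 3.36 − 3.36X; [A1] = 2.62 − 1.68X; [B2] = 3.36X.
Kc = [B2]^2 / ([B1]^2 [A1]).
Equating to 0.0803 L/mol: the physical root is X = 0.293.

X = 0.293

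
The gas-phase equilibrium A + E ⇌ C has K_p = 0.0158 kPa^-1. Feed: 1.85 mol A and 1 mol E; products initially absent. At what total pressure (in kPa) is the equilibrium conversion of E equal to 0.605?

P = 175 kPa

Let X = conversion of E (basis 1 mol E); extent of reaction ξ = X.
Mole table: n_A = 1.85 − X; n_E = 1 − X; n_C = X.
n_T = Σnᵢ = 2.85 − X.
K_p = p_C / (p_A p_E) with p_i = (n_i/n_T)·P.
At X = 0.605: the mole-fraction product g(X) = Π y_i^ν_i = 2.762. Since K_p = g(X)·P^{-1}, P = (g/K_p)^(1/1) = (2.762/0.0158)^(1/1) = 175 kPa.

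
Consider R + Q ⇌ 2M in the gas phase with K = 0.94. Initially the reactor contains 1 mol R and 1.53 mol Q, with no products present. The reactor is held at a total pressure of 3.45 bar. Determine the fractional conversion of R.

Basis: 1 mol R initially; let X = conversion of R. Extent ξ = X.
Mole table: n_R = 1 − X; n_Q = 1.53 − X; n_M = 2X.
n_T stays at 2.53 (no change in mole number).
y_i = n_i/n_T, p_i = y_i·P. K = p_M^2 / (p_R p_Q).
Substituting and setting equal to 0.94 gives a polynomial in X; the root in (0,1) is X = 0.399.

X = 0.399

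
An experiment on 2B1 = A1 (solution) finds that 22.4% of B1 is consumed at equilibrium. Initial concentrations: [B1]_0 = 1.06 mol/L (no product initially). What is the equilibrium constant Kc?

Let X = conversion of B1.
Concentrations: [B1] = 1.06 − 1.06X; [A1] = 0.53X.
At X = 0.224: [B1] = 0.823, [A1] = 0.119.
Kc = [A1] / ([B1]^2) = 0.175 L/mol.

Kc = 0.175 L/mol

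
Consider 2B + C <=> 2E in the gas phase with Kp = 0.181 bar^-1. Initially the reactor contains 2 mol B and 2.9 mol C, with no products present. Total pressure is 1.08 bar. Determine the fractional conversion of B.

Take 2 mol B as basis and let X be its fractional conversion, so ξ = X.
Mole table: n_B = 2 − 2X; n_C = 2.9 − X; n_E = 2X.
n_T = Σnᵢ = 4.9 − X.
y_i = n_i/n_T, p_i = y_i·P. Kp = p_E^2 / (p_B^2 p_C).
Equating to 0.181 bar^-1 and solving on 0 < X < 1: X = 0.250.

X = 0.250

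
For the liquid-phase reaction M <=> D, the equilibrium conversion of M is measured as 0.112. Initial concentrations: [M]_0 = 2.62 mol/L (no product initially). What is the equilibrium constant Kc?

Let X = conversion of M.
Concentrations: [M] = 2.62 − 2.62X; [D] = 2.62X.
At X = 0.112: [M] = 2.33, [D] = 0.293.
Kc = [D] / ([M]) = 0.126.

Kc = 0.126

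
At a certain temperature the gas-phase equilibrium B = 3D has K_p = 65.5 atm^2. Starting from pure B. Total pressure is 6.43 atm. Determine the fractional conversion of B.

X = 0.490

Basis: 1 mol B initially; let X = conversion of B. Extent ξ = X.
Species balance: n_B = 1 − X; n_D = 3X.
n_T = Σnᵢ = 1 + 2X.
y_i = n_i/n_T, p_i = y_i·P. K_p = p_D^3 / (p_B).
This yields a degree-3 equation in X; solving on (0,1), X = 0.490.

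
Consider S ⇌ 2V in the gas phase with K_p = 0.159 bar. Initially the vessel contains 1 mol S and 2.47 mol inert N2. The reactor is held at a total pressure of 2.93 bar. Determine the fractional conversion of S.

Take 1 mol S as basis and let X be its fractional conversion, so ξ = X.
At extent ξ: n_S = 1 − X; n_V = 2X; n_I = 2.47 (inert).
Total moles n_T = 3.47 + X.
y_i = n_i/n_T, p_i = y_i·P. K_p = p_V^2 / (p_S).
This yields a degree-2 equation in X; solving on (0,1), X = 0.200.

X = 0.200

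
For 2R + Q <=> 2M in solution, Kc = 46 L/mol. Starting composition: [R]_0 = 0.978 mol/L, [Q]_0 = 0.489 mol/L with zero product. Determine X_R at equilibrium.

X = 0.716

Let X = conversion of R; extent ξ = 0.978X/2 mol/L.
Concentrations: [R] = 0.978 − 0.978X; [Q] = 0.489 − 0.489X; [M] = 0.978X.
Kc = [M]^2 / ([R]^2 [Q]).
Equating to 46 L/mol: the physical root is X = 0.716.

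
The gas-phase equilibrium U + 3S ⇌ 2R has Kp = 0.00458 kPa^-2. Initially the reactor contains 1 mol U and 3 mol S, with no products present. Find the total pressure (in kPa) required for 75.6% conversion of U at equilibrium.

P = 180 kPa

Let X = conversion of U (basis 1 mol U); extent of reaction ξ = X.
Mole table: n_U = 1 − X; n_S = 3 − 3X; n_R = 2X.
Summing: n_T = 4 − 2X.
Kp = p_R^2 / (p_U p_S^3) with p_i = (n_i/n_T)·P.
At X = 0.756: the mole-fraction product g(X) = Π y_i^ν_i = 147.9. Since Kp = g(X)·P^{-2}, P = (g/Kp)^(1/2) = (147.9/0.00458)^(1/2) = 180 kPa.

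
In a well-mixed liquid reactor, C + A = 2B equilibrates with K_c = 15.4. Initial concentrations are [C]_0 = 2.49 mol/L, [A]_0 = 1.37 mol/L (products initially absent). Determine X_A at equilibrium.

Let X = conversion of A; extent ξ = 1.37·X mol/L.
Concentrations: [C] = 2.49 − 1.37X; [A] = 1.37 − 1.37X; [B] = 2.74X.
K_c = [B]^2 / ([C] [A]).
Equating to 15.4: the physical root is X = 0.823.

X = 0.823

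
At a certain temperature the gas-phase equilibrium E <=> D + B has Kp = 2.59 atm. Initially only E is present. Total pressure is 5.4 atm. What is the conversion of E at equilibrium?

X = 0.569

Basis: 1 mol E initially; let X = conversion of E. Extent ξ = X.
Species balance: n_E = 1 − X; n_D = X; n_B = X.
Total moles n_T = 1 + X.
y_i = n_i/n_T, p_i = y_i·P. Kp = p_D p_B / (p_E).
This yields a degree-2 equation in X; solving on (0,1), X = 0.569.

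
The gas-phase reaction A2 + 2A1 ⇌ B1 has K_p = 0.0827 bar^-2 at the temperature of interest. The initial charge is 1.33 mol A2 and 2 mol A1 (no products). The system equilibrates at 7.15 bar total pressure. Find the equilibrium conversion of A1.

Take 2 mol A1 as basis and let X be its fractional conversion, so ξ = X.
Species balance: n_A2 = 1.33 − X; n_A1 = 2 − 2X; n_B1 = X.
Total moles n_T = 3.33 − 2X.
With p_i = (n_i/n_T)P, K_p = p_B1 / (p_A2 p_A1^2).
Equating to 0.0827 bar^-2 and solving on 0 < X < 1: X = 0.546.

X = 0.546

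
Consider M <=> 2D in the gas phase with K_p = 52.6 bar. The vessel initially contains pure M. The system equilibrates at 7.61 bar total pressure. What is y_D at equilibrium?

Take 1 mol M as basis and let X be its fractional conversion, so ξ = X.
At extent ξ: n_M = 1 − X; n_D = 2X.
n_T = Σnᵢ = 1 + X.
With p_i = (n_i/n_T)P, K_p = p_D^2 / (p_M).
Substituting and setting equal to 52.6 bar gives a polynomial in X; the root in (0,1) is X = 0.796.
Then n_D = 1.59, n_T = 1.8, so y_D = 0.886.

y_D = 0.886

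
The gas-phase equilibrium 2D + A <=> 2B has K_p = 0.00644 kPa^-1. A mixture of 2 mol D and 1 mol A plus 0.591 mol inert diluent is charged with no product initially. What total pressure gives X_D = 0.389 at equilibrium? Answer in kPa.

P = 330 kPa

Take 2 mol D as basis and let X be its fractional conversion, so ξ = X.
Moles: n_D = 2 − 2X; n_A = 1 − X; n_B = 2X; n_I = 0.591 (inert).
Total moles n_T = 3.59 − X.
K_p = p_B^2 / (p_D^2 p_A) with p_i = (n_i/n_T)·P.
At X = 0.389: the mole-fraction product g(X) = Π y_i^ν_i = 2.124. Since K_p = g(X)·P^{-1}, P = (g/K_p)^(1/1) = (2.124/0.00644)^(1/1) = 330 kPa.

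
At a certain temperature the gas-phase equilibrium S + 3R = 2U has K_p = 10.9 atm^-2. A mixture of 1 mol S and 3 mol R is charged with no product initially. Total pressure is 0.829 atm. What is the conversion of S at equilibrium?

Basis: 1 mol S initially; let X = conversion of S. Extent ξ = X.
Species balance: n_S = 1 − X; n_R = 3 − 3X; n_U = 2X.
Summing: n_T = 4 − 2X.
With p_i = (n_i/n_T)P, K_p = p_U^2 / (p_S p_R^3).
This yields a degree-4 equation in X; solving on (0,1), X = 0.531.

X = 0.531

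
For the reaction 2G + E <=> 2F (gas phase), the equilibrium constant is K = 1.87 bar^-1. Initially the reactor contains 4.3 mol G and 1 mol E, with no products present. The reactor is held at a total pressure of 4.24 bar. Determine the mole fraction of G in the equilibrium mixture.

y_G = 0.600

Take 1 mol E as basis and let X be its fractional conversion, so ξ = X.
Mole table: n_G = 4.3 − 2X; n_E = 1 − X; n_F = 2X.
Summing: n_T = 5.3 − X.
Mole fractions y_i = n_i/n_T; K = p_F^2 / (p_G^2 p_E) with p_i = y_i·P.
Equating to 1.87 bar^-1 and solving on 0 < X < 1: X = 0.800.
Then n_G = 2.7, n_T = 4.5, so y_G = 0.600.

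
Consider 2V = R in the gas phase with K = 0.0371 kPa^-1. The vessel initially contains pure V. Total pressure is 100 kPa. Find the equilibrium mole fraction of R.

Basis: 1 mol V initially; let X = conversion of V. Extent ξ = 0.5X.
Species balance: n_V = 1 − X; n_R = 0.5X.
Total moles n_T = 1 − 0.5X.
With p_i = (n_i/n_T)P, K = p_R / (p_V^2).
This yields a degree-2 equation in X; solving on (0,1), X = 0.749.
Then n_R = 0.374, n_T = 0.626, so y_R = 0.598.

y_R = 0.598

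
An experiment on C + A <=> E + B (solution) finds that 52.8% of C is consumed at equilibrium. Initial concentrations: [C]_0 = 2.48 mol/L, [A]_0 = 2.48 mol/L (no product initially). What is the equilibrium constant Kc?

Let X = conversion of C.
Concentrations: [C] = 2.48 − 2.48X; [A] = 2.48 − 2.48X; [E] = 2.48X; [B] = 2.48X.
At X = 0.528: [C] = 1.17, [A] = 1.17, [E] = 1.31, [B] = 1.31.
Kc = [E] [B] / ([C] [A]) = 1.25.

Kc = 1.25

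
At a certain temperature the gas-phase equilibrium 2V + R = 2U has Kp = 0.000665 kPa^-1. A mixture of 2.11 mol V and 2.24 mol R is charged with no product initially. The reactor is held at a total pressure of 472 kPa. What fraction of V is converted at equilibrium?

X = 0.280

Let X = conversion of V (basis 2.11 mol V); extent of reaction ξ = 1.05X.
At extent ξ: n_V = 2.11 − 2.11X; n_R = 2.24 − 1.05X; n_U = 2.11X.
Total moles n_T = 4.35 − 1.05X.
y_i = n_i/n_T, p_i = y_i·P. Kp = p_U^2 / (p_V^2 p_R).
Substituting and setting equal to 0.000665 kPa^-1 gives a polynomial in X; the root in (0,1) is X = 0.280.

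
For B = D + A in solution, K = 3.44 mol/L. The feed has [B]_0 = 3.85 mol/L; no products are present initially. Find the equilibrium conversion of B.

X = 0.599

Let X = conversion of B; extent ξ = 3.85·X mol/L.
Concentrations: [B] = 3.85 − 3.85X; [D] = 3.85X; [A] = 3.85X.
K = [D] [A] / ([B]).
This equals 3.44 at X = 0.599 (the root in 0 < X < 1).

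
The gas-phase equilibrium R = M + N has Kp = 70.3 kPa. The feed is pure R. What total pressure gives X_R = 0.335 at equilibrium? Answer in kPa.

P = 556 kPa

Basis: 1 mol R initially; let X = conversion of R. Extent ξ = X.
At extent ξ: n_R = 1 − X; n_M = X; n_N = X.
Summing: n_T = 1 + X.
Kp = p_M p_N / (p_R) with p_i = (n_i/n_T)·P.
At X = 0.335: the mole-fraction product g(X) = Π y_i^ν_i = 0.1264. Since Kp = g(X)·P^{1}, P = (Kp/g)^(1/1) = (70.3/0.1264)^(1/1) = 556 kPa.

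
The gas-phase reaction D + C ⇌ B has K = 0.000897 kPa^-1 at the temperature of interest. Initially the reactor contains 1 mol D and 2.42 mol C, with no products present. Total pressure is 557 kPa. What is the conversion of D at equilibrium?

X = 0.255

Take 1 mol D as basis and let X be its fractional conversion, so ξ = X.
Mole table: n_D = 1 − X; n_C = 2.42 − X; n_B = X.
n_T = Σnᵢ = 3.42 − X.
With p_i = (n_i/n_T)P, K = p_B / (p_D p_C).
Equating to 0.000897 kPa^-1 and solving on 0 < X < 1: X = 0.255.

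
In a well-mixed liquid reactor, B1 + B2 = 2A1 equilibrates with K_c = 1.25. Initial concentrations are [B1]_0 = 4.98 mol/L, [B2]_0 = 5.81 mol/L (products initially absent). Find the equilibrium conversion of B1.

X = 0.387

Let X = conversion of B1; extent ξ = 4.98·X mol/L.
Concentrations: [B1] = 4.98 − 4.98X; [B2] = 5.81 − 4.98X; [A1] = 9.96X.
K_c = [A1]^2 / ([B1] [B2]).
Equating to 1.25: the physical root is X = 0.387.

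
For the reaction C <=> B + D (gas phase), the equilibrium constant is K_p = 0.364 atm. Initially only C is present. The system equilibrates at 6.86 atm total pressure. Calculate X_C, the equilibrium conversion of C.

X = 0.224

Basis: 1 mol C initially; let X = conversion of C. Extent ξ = X.
Moles: n_C = 1 − X; n_B = X; n_D = X.
Total moles n_T = 1 + X.
y_i = n_i/n_T, p_i = y_i·P. K_p = p_B p_D / (p_C).
Equating to 0.364 atm and solving on 0 < X < 1: X = 0.224.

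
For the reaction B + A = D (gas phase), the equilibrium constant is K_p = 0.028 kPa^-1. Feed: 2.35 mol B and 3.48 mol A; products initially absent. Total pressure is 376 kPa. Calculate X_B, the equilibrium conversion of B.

X = 0.809

Basis: 2.35 mol B initially; let X = conversion of B. Extent ξ = 2.35X.
Moles: n_B = 2.35 − 2.35X; n_A = 3.48 − 2.35X; n_D = 2.35X.
n_T = Σnᵢ = 5.83 − 2.35X.
With p_i = (n_i/n_T)P, K_p = p_D / (p_B p_A).
This yields a degree-2 equation in X; solving on (0,1), X = 0.809.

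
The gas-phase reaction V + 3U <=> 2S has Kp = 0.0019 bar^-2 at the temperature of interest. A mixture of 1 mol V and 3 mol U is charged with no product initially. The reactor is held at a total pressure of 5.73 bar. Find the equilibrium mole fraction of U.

y_U = 0.697

Let X = conversion of V (basis 1 mol V); extent of reaction ξ = X.
Mole table: n_V = 1 − X; n_U = 3 − 3X; n_S = 2X.
n_T = Σnᵢ = 4 − 2X.
With p_i = (n_i/n_T)P, Kp = p_S^2 / (p_V p_U^3).
Substituting and setting equal to 0.0019 bar^-2 gives a polynomial in X; the root in (0,1) is X = 0.131.
Then n_U = 2.61, n_T = 3.74, so y_U = 0.697.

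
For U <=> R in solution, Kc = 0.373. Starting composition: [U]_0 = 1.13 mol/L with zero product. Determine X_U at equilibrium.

Let X = conversion of U; extent ξ = 1.13·X mol/L.
Concentrations: [U] = 1.13 − 1.13X; [R] = 1.13X.
Kc = [R] / ([U]).
Solving Kc = 0.373 for X ∈ (0,1): X = 0.272.

X = 0.272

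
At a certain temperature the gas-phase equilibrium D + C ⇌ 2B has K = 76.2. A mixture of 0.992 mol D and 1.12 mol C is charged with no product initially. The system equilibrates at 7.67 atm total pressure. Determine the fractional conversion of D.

X = 0.858

Basis: 0.992 mol D initially; let X = conversion of D. Extent ξ = 0.992X.
Species balance: n_D = 0.992 − 0.992X; n_C = 1.12 − 0.992X; n_B = 1.98X.
Since Δν = 0, n_T = 2.11 throughout.
y_i = n_i/n_T, p_i = y_i·P. K = p_B^2 / (p_D p_C).
Setting this equal to 76.2 and taking the physical root (0 < X < 1) gives X = 0.858.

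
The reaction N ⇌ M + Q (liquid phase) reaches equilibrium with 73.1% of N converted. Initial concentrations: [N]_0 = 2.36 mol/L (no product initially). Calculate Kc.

Kc = 4.69 mol/L

Let X = conversion of N.
Concentrations: [N] = 2.36 − 2.36X; [M] = 2.36X; [Q] = 2.36X.
At X = 0.731: [N] = 0.635, [M] = 1.73, [Q] = 1.73.
Kc = [M] [Q] / ([N]) = 4.69 mol/L.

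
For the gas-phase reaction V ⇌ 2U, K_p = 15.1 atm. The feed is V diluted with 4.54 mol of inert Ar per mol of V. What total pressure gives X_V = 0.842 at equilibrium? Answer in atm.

P = 5.37 atm

Take 1 mol V as basis and let X be its fractional conversion, so ξ = X.
Mole table: n_V = 1 − X; n_U = 2X; n_I = 4.54 (inert).
Total moles n_T = 5.54 + X.
K_p = p_U^2 / (p_V) with p_i = (n_i/n_T)·P.
At X = 0.842: the mole-fraction product g(X) = Π y_i^ν_i = 2.812. Since K_p = g(X)·P^{1}, P = (K_p/g)^(1/1) = (15.1/2.812)^(1/1) = 5.37 atm.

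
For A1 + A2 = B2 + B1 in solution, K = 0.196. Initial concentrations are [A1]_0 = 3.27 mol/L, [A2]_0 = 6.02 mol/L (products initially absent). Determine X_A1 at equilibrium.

Let X = conversion of A1; extent ξ = 3.27·X mol/L.
Concentrations: [A1] = 3.27 − 3.27X; [A2] = 6.02 − 3.27X; [B2] = 3.27X; [B1] = 3.27X.
K = [B2] [B1] / ([A1] [A2]).
Setting equal to 0.196 and solving for X on (0,1) gives X = 0.408.

X = 0.408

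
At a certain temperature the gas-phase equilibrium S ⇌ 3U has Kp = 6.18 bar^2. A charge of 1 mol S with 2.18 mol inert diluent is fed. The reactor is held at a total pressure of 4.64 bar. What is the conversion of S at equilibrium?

Let X = conversion of S (basis 1 mol S); extent of reaction ξ = X.
Mole table: n_S = 1 − X; n_U = 3X; n_I = 2.18 (inert).
n_T = Σnᵢ = 3.18 + 2X.
With p_i = (n_i/n_T)P, Kp = p_U^3 / (p_S).
Equating to 6.18 bar^2 and solving on 0 < X < 1: X = 0.459.

X = 0.459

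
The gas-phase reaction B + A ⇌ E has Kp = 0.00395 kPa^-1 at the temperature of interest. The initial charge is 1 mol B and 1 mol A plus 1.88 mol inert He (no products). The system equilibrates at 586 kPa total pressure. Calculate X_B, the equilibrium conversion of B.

Let X = conversion of B (basis 1 mol B); extent of reaction ξ = X.
Moles: n_B = 1 − X; n_A = 1 − X; n_E = X; n_I = 1.88 (inert).
Summing: n_T = 3.88 − X.
With p_i = (n_i/n_T)P, Kp = p_E / (p_B p_A).
Equating to 0.00395 kPa^-1 and solving on 0 < X < 1: X = 0.309.

X = 0.309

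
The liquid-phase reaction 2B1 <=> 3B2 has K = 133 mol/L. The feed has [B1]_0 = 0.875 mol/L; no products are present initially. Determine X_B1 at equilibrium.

X = 0.878

Let X = conversion of B1; extent ξ = 0.875X/2 mol/L.
Concentrations: [B1] = 0.875 − 0.875X; [B2] = 1.31X.
K = [B2]^3 / ([B1]^2).
Solving K = 133 for X ∈ (0,1): X = 0.878.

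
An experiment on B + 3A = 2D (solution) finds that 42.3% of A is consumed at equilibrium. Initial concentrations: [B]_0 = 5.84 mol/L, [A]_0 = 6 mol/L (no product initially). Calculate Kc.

Let X = conversion of A.
Concentrations: [B] = 5.84 − 2X; [A] = 6 − 6X; [D] = 4X.
At X = 0.423: [B] = 4.99, [A] = 3.46, [D] = 1.69.
Kc = [D]^2 / ([B] [A]^3) = 0.0138 (mol/L)^-2.

Kc = 0.0138 (mol/L)^-2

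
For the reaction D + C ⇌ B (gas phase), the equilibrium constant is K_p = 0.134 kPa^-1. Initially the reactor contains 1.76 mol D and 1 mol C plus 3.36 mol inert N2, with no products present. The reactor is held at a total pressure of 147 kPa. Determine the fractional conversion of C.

X = 0.783

Let X = conversion of C (basis 1 mol C); extent of reaction ξ = X.
Moles: n_D = 1.76 − X; n_C = 1 − X; n_B = X; n_I = 3.36 (inert).
Total moles n_T = 6.12 − X.
y_i = n_i/n_T, p_i = y_i·P. K_p = p_B / (p_D p_C).
Equating to 0.134 kPa^-1 and solving on 0 < X < 1: X = 0.783.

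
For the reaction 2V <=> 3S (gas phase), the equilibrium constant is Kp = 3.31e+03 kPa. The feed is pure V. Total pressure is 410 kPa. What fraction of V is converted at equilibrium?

Basis: 1 mol V initially; let X = conversion of V. Extent ξ = 0.5X.
Moles: n_V = 1 − X; n_S = 1.5X.
Total moles n_T = 1 + 0.5X.
Mole fractions y_i = n_i/n_T; Kp = p_S^3 / (p_V^2) with p_i = y_i·P.
Equating to 3.31e+03 kPa and solving on 0 < X < 1: X = 0.684.

X = 0.684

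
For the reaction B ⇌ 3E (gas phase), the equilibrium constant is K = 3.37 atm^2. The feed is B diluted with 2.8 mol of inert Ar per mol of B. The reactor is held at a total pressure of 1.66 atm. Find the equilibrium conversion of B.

X = 0.710

Let X = conversion of B (basis 1 mol B); extent of reaction ξ = X.
Species balance: n_B = 1 − X; n_E = 3X; n_I = 2.8 (inert).
n_T = Σnᵢ = 3.8 + 2X.
With p_i = (n_i/n_T)P, K = p_E^3 / (p_B).
This yields a degree-3 equation in X; solving on (0,1), X = 0.710.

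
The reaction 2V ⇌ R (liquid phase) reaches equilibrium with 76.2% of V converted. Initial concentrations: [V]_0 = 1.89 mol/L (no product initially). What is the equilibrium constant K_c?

K_c = 3.56 L/mol

Let X = conversion of V.
Concentrations: [V] = 1.89 − 1.89X; [R] = 0.945X.
At X = 0.762: [V] = 0.45, [R] = 0.72.
K_c = [R] / ([V]^2) = 3.56 L/mol.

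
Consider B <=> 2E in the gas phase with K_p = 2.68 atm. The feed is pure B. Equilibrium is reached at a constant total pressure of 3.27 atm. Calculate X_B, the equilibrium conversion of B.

X = 0.412

Take 1 mol B as basis and let X be its fractional conversion, so ξ = X.
Mole table: n_B = 1 − X; n_E = 2X.
n_T = Σnᵢ = 1 + X.
With p_i = (n_i/n_T)P, K_p = p_E^2 / (p_B).
Equating to 2.68 atm and solving on 0 < X < 1: X = 0.412.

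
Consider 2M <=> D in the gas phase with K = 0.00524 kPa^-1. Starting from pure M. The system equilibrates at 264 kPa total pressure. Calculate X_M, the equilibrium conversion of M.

X = 0.609

Let X = conversion of M (basis 1 mol M); extent of reaction ξ = 0.5X.
Moles: n_M = 1 − X; n_D = 0.5X.
Summing: n_T = 1 − 0.5X.
y_i = n_i/n_T, p_i = y_i·P. K = p_D / (p_M^2).
This yields a degree-2 equation in X; solving on (0,1), X = 0.609.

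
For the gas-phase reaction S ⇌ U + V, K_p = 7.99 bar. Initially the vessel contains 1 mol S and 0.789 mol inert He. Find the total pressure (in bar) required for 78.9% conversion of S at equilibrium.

P = 6.98 bar

Basis: 1 mol S initially; let X = conversion of S. Extent ξ = X.
At extent ξ: n_S = 1 − X; n_U = X; n_V = X; n_I = 0.789 (inert).
n_T = Σnᵢ = 1.79 + X.
K_p = p_U p_V / (p_S) with p_i = (n_i/n_T)·P.
At X = 0.789: the mole-fraction product g(X) = Π y_i^ν_i = 1.144. Since K_p = g(X)·P^{1}, P = (K_p/g)^(1/1) = (7.99/1.144)^(1/1) = 6.98 bar.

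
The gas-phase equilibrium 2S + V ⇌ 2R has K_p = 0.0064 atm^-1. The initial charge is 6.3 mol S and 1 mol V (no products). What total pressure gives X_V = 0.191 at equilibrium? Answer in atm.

P = 5.72 atm

Let X = conversion of V (basis 1 mol V); extent of reaction ξ = X.
At extent ξ: n_S = 6.3 − 2X; n_V = 1 − X; n_R = 2X.
n_T = Σnᵢ = 7.3 − X.
K_p = p_R^2 / (p_S^2 p_V) with p_i = (n_i/n_T)·P.
At X = 0.191: the mole-fraction product g(X) = Π y_i^ν_i = 0.03661. Since K_p = g(X)·P^{-1}, P = (g/K_p)^(1/1) = (0.03661/0.0064)^(1/1) = 5.72 atm.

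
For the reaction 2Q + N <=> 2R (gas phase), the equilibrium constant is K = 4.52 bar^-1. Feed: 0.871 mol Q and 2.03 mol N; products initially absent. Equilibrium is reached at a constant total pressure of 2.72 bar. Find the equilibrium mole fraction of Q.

Let X = conversion of Q (basis 0.871 mol Q); extent of reaction ξ = 0.435X.
Species balance: n_Q = 0.871 − 0.871X; n_N = 2.03 − 0.435X; n_R = 0.871X.
Summing: n_T = 2.9 − 0.435X.
Mole fractions y_i = n_i/n_T; K = p_R^2 / (p_Q^2 p_N) with p_i = y_i·P.
This yields a degree-3 equation in X; solving on (0,1), X = 0.740.
Then n_Q = 0.226, n_T = 2.58, so y_Q = 0.088.

y_Q = 0.088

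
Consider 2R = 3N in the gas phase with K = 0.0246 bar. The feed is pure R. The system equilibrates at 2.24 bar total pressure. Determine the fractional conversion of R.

X = 0.137

Let X = conversion of R (basis 1 mol R); extent of reaction ξ = 0.5X.
Moles: n_R = 1 − X; n_N = 1.5X.
Total moles n_T = 1 + 0.5X.
Mole fractions y_i = n_i/n_T; K = p_N^3 / (p_R^2) with p_i = y_i·P.
Substituting and setting equal to 0.0246 bar gives a polynomial in X; the root in (0,1) is X = 0.137.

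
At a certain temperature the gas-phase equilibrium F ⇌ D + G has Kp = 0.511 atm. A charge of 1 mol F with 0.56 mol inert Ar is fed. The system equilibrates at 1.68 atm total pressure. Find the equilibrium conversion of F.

X = 0.541

Basis: 1 mol F initially; let X = conversion of F. Extent ξ = X.
Mole table: n_F = 1 − X; n_D = X; n_G = X; n_I = 0.56 (inert).
Summing: n_T = 1.56 + X.
With p_i = (n_i/n_T)P, Kp = p_D p_G / (p_F).
Substituting and setting equal to 0.511 atm gives a polynomial in X; the root in (0,1) is X = 0.541.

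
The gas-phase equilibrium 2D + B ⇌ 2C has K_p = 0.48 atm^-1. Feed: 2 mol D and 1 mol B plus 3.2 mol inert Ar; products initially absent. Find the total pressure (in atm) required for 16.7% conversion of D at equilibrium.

Take 2 mol D as basis and let X be its fractional conversion, so ξ = X.
Species balance: n_D = 2 − 2X; n_B = 1 − X; n_C = 2X; n_I = 3.2 (inert).
Total moles n_T = 6.2 − X.
K_p = p_C^2 / (p_D^2 p_B) with p_i = (n_i/n_T)·P.
At X = 0.167: the mole-fraction product g(X) = Π y_i^ν_i = 0.2911. Since K_p = g(X)·P^{-1}, P = (g/K_p)^(1/1) = (0.2911/0.48)^(1/1) = 0.606 atm.

P = 0.606 atm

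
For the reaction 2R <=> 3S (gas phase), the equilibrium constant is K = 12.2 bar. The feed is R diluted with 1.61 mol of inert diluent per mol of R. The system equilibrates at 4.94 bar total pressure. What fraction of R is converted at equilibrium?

Let X = conversion of R (basis 1 mol R); extent of reaction ξ = 0.5X.
At extent ξ: n_R = 1 − X; n_S = 1.5X; n_I = 1.61 (inert).
Total moles n_T = 2.61 + 0.5X.
With p_i = (n_i/n_T)P, K = p_S^3 / (p_R^2).
Substituting and setting equal to 12.2 bar gives a polynomial in X; the root in (0,1) is X = 0.646.

X = 0.646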